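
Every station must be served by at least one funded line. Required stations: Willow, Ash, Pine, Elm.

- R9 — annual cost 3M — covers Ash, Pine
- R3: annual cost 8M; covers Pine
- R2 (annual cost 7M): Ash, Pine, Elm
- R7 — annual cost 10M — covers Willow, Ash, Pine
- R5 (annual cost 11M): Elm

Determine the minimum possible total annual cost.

17

The greedy cost-per-new-station heuristic would pick R9, R2, and R7 for 20, but a cheaper cover exists.
Choose R2 and R7: together they cover Willow, Ash, Pine, Elm — every station.
Total annual cost: 7 + 10 = 17.
No cover costs less than 17.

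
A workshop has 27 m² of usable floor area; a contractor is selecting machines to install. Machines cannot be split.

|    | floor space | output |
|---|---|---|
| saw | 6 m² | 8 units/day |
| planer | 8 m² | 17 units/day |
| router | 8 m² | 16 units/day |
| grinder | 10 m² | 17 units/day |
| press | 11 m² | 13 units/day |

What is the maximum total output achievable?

This is a 0-1 knapsack instance.
Take planer, router, and grinder: floor space 8 + 8 + 10 = 26 ≤ 27, output 17 + 16 + 17 = 50.
No other feasible combination does better.

50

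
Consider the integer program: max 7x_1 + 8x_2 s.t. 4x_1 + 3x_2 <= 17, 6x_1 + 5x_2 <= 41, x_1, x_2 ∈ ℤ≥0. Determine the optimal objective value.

Relaxing integrality, the LP optimum is 45.33 at (x_1,x_2) = (0, 5.67), which is not an integer point.
(x_1,x_2)=(0,5): 4·0+3·5=15≤17, 6·0+5·5=25≤41, objective 40.
(x_1,x_2)=(1,4): 4·1+3·4=16≤17, 6·1+5·4=26≤41, objective 39.
(x_1,x_2)=(0,4): 4·0+3·4=12≤17, 6·0+5·4=20≤41, objective 32.
Maximum is 40 at (x_1,x_2)=(0,5).

40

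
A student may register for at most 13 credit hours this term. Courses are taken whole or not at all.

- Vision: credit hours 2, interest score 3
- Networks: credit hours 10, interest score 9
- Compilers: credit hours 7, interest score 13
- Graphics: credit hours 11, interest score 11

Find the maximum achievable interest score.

Allowing fractional choices, the relaxed optimum would be about 20.0, but courses are indivisible.
Vision + Compilers: credit hours 2 + 7 = 9 ≤ 13, interest score 3 + 13 = 16.
Vision + Graphics: credit hours 2 + 11 = 13 ≤ 13, interest score 3 + 11 = 14.
Best is Vision and Compilers with total interest score 16.

16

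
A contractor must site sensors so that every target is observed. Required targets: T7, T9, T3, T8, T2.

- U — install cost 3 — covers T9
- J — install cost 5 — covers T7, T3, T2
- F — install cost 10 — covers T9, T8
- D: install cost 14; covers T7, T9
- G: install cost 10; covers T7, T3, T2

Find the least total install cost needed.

The greedy cost-per-new-target heuristic would pick J, U, and F for 18, but a cheaper cover exists.
Choose J and F: together they cover T7, T9, T3, T8, T2 — every target.
Total install cost: 5 + 10 = 15.
No cover costs less than 15.

15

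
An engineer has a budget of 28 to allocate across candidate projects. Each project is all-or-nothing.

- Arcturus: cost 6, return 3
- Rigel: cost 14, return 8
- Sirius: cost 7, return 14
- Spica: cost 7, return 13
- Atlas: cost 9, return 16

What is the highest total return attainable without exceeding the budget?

43

This is a 0-1 knapsack instance.
Allowing fractional choices, the relaxed optimum would be about 45.9, but projects are indivisible.
Sirius + Spica + Atlas: cost 7 + 7 + 9 = 23 ≤ 28, return 14 + 13 + 16 = 43.
Rigel + Sirius + Spica: cost 14 + 7 + 7 = 28 ≤ 28, return 8 + 14 + 13 = 35.
Arcturus + Sirius + Atlas: cost 6 + 7 + 9 = 22 ≤ 28, return 3 + 14 + 16 = 33.
Best is Sirius, Spica, and Atlas with total return 43.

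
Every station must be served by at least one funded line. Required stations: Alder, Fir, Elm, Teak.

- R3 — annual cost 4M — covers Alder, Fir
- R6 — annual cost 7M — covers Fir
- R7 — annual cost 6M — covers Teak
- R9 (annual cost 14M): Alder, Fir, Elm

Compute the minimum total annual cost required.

This is a weighted set-cover instance.
Choose R7 and R9: together they cover Alder, Fir, Elm, Teak — every station.
Total annual cost: 6 + 14 = 20.

20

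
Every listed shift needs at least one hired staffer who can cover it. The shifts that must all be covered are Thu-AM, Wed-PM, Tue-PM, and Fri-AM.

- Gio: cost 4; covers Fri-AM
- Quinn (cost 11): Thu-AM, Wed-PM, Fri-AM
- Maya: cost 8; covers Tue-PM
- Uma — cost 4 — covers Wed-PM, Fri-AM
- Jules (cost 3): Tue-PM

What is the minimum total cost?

14

The greedy cost-per-new-shift heuristic would pick Uma, Jules, and Quinn for 18, but a cheaper cover exists.
Choose Quinn and Jules: together they cover Thu-AM, Wed-PM, Tue-PM, Fri-AM — every shift.
Total cost: 11 + 3 = 14.
No cover costs less than 14.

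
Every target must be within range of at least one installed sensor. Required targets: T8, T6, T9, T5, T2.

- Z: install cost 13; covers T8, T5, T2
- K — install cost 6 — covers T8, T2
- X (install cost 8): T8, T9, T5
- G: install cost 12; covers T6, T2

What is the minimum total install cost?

Choose X and G: together they cover T8, T6, T9, T5, T2 — every target.
Total install cost: 8 + 12 = 20.

20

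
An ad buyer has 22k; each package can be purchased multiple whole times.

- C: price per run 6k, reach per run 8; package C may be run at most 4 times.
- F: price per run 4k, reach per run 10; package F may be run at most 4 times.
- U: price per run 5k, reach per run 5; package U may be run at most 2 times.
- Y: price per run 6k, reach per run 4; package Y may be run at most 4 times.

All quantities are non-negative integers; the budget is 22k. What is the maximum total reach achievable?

48

This is a bounded integer knapsack.
Take 1×C and 4×F: price 22 ≤ 22, reach 1·8 + 4·10 = 48.
F has the best ratio (10/4) and is taken to its limit of 4; remaining capacity is filled optimally with the others.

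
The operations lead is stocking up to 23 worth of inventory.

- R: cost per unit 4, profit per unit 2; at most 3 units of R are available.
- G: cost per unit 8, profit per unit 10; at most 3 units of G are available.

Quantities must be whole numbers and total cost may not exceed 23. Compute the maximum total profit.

22

This is a bounded integer knapsack.
2×G: cost 16 ≤ 23, profit 2·10 = 20.
1×R and 2×G: cost 20 ≤ 23, profit 1·2 + 2·10 = 22.
Best is 22.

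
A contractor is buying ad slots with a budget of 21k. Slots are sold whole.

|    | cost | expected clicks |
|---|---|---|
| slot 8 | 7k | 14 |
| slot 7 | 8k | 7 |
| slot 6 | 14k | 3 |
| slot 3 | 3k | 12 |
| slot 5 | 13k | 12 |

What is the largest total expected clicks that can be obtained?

Allowing fractional choices, the relaxed optimum would be about 36.2, but ad slots are indivisible.
slot 8 + slot 3: cost 7 + 3 = 10 ≤ 21, expected clicks 14 + 12 = 26.
slot 8 + slot 7 + slot 3: cost 7 + 8 + 3 = 18 ≤ 21, expected clicks 14 + 7 + 12 = 33.
Best is slot 8, slot 7, and slot 3 with total expected clicks 33.

33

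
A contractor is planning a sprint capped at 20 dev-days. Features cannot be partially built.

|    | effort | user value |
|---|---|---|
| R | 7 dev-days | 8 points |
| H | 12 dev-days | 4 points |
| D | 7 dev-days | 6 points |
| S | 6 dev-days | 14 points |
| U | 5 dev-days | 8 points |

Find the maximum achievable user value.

Allowing fractional choices, the relaxed optimum would be about 31.7, but features are indivisible.
R + S + U: effort 7 + 6 + 5 = 18 ≤ 20, user value 8 + 14 + 8 = 30.
D + S + U: effort 7 + 6 + 5 = 18 ≤ 20, user value 6 + 14 + 8 = 28.
Best is R, S, and U with total user value 30.

30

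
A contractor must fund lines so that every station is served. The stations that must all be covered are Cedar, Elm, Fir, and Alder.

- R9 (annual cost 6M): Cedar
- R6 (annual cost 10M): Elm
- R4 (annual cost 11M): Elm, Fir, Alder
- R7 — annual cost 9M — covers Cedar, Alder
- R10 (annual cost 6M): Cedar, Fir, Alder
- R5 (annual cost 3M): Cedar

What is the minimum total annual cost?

14

The greedy cost-per-new-station heuristic would pick R10 and R6 for 16, but a cheaper cover exists.
Choose R4 and R5: together they cover Cedar, Elm, Fir, Alder — every station.
Total annual cost: 11 + 3 = 14.
No cover costs less than 14.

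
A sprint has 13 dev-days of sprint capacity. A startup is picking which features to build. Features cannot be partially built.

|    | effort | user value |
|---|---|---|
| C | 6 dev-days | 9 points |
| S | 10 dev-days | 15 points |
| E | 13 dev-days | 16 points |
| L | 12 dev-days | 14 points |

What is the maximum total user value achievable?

Treat it as a binary knapsack problem.
Allowing fractional choices, the relaxed optimum would be about 19.5, but features are indivisible.
E: effort 13 ≤ 13, user value 16.
L: effort 12 ≤ 13, user value 14.
S: effort 10 ≤ 13, user value 15.
Best is E with total user value 16.

16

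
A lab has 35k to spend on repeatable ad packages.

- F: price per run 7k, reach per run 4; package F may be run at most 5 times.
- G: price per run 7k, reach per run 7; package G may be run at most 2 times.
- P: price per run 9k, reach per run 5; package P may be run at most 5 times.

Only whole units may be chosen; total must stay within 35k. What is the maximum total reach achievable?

G has the best ratio (7/7); taking only G gives at most 2×7 = 14 (stopped by the supply cap of 2).
Mixing does better — 3×F and 2×G: price 35 ≤ 35, reach 3·4 + 2·7 = 26.

26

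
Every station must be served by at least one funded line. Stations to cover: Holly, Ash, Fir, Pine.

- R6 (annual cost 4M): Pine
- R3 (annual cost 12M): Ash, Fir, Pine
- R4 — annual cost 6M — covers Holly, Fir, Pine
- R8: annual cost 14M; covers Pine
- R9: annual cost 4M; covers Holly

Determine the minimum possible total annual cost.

Choose R3 and R9: together they cover Holly, Ash, Fir, Pine — every station.
Total annual cost: 12 + 4 = 16.

16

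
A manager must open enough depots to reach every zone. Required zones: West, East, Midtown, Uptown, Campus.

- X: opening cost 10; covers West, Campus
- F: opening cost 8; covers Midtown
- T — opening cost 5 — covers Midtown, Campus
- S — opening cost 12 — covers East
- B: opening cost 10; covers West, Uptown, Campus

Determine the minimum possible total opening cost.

27

Choose T, S, and B: together they cover West, East, Midtown, Uptown, Campus — every zone.
Total opening cost: 5 + 12 + 10 = 27.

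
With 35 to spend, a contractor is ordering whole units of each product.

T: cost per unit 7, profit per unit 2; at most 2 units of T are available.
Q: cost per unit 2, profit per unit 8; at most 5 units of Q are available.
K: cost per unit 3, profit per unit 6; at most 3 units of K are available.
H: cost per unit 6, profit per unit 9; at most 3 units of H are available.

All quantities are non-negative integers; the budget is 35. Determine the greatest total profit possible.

This is a bounded integer knapsack.
Q has the best ratio (8/2); taking only Q gives at most 5×8 = 40 (stopped by the supply cap of 5).
Mixing does better — 5×Q, 2×K, and 3×H: cost 34 ≤ 35, profit 5·8 + 2·6 + 3·9 = 79.

79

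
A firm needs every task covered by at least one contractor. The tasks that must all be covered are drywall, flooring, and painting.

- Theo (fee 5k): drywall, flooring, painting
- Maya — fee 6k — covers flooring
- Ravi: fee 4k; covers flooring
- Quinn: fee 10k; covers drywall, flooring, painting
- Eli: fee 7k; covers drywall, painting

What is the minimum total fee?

5

Theo alone covers drywall, flooring, painting — every task.
Total fee: 5.
No cover costs less than 5.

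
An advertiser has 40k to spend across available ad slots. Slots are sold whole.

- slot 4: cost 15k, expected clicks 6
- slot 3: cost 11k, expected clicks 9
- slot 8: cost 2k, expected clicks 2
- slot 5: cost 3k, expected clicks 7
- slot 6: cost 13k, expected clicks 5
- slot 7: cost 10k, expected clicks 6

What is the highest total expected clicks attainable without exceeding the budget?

29

Allowing fractional choices, the relaxed optimum would be about 29.6, but ad slots are indivisible.
slot 3 + slot 8 + slot 5 + slot 6 + slot 7: cost 11 + 2 + 3 + 13 + 10 = 39 ≤ 40, expected clicks 9 + 2 + 7 + 5 + 6 = 29.
slot 4 + slot 3 + slot 5 + slot 7: cost 15 + 11 + 3 + 10 = 39 ≤ 40, expected clicks 6 + 9 + 7 + 6 = 28.
slot 3 + slot 5 + slot 6 + slot 7: cost 11 + 3 + 13 + 10 = 37 ≤ 40, expected clicks 9 + 7 + 5 + 6 = 27.
Best is slot 3, slot 8, slot 5, slot 6, and slot 7 with total expected clicks 29.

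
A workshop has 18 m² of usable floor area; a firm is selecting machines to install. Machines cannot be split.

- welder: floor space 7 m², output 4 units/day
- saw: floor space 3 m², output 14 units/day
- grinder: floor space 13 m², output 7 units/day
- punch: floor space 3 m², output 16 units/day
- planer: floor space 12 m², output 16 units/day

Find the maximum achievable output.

saw + punch + planer: floor space 3 + 3 + 12 = 18 ≤ 18, output 14 + 16 + 16 = 46.
punch + planer: floor space 3 + 12 = 15 ≤ 18, output 16 + 16 = 32.
welder + saw + punch: floor space 7 + 3 + 3 = 13 ≤ 18, output 4 + 14 + 16 = 34.
Best is saw, punch, and planer with total output 46.

46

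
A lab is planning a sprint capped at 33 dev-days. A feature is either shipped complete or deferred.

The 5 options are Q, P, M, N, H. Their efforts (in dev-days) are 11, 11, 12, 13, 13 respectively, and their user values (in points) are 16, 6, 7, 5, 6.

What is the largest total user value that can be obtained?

23

This is an integer program with binary decision variables.
Allowing fractional choices, the relaxed optimum would be about 28.5, but features are indivisible.
Q + H: effort 11 + 13 = 24 ≤ 33, user value 16 + 6 = 22.
Q + M: effort 11 + 12 = 23 ≤ 33, user value 16 + 7 = 23.
Q + P: effort 11 + 11 = 22 ≤ 33, user value 16 + 6 = 22.
Best is Q and M with total user value 23.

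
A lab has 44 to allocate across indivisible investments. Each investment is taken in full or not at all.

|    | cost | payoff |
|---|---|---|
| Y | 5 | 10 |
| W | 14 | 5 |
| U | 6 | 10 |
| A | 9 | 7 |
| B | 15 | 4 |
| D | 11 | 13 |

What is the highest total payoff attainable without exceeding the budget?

Take Y, U, A, and D: cost 5 + 6 + 9 + 11 = 31 ≤ 44, payoff 10 + 10 + 7 + 13 = 40.
No other feasible combination does better.

40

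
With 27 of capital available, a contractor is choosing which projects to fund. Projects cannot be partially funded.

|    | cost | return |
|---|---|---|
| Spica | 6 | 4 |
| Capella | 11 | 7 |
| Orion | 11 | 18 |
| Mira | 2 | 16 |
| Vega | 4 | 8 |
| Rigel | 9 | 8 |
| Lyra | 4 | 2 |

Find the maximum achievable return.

Take Orion, Mira, Vega, and Rigel: cost 11 + 2 + 4 + 9 = 26 ≤ 27, return 18 + 16 + 8 + 8 = 50.
No other feasible combination does better.

50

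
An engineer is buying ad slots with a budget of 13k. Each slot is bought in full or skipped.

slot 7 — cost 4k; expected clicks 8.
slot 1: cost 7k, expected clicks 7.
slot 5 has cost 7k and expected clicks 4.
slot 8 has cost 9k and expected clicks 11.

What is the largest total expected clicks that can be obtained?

19

Take slot 7 and slot 8: cost 4 + 9 = 13 ≤ 13, expected clicks 8 + 11 = 19.
No other feasible combination does better.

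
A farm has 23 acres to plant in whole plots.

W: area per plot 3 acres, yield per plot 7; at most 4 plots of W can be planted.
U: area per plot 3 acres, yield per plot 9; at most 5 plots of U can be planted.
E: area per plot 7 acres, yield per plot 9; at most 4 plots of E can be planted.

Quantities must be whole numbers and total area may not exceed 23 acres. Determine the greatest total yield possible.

59

This is a bounded integer knapsack.
3×W and 4×U: area 21 ≤ 23, yield 3·7 + 4·9 = 57.
2×W and 5×U: area 21 ≤ 23, yield 2·7 + 5·9 = 59.
Best is 59.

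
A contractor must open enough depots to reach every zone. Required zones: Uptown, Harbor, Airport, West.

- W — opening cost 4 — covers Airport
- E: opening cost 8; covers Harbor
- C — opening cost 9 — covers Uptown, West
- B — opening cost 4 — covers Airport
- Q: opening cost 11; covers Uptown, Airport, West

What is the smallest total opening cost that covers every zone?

Choose E and Q: together they cover Uptown, Harbor, Airport, West — every zone.
Total opening cost: 8 + 11 = 19.
No cover costs less than 19.

19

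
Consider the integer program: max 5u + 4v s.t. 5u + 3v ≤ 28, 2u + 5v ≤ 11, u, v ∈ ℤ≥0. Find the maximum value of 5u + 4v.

25

(u,v)=(5,0): 5·5+3·0=25≤28, 2·5+5·0=10≤11, objective 25.
(u,v)=(4,0): 5·4+3·0=20≤28, 2·4+5·0=8≤11, objective 20.
No feasible integer point exceeds 25.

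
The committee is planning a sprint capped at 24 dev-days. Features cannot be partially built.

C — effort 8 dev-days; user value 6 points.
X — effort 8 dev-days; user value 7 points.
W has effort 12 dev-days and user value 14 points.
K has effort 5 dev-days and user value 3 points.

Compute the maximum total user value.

21

This is an integer program with binary decision variables.
Take X and W: effort 8 + 12 = 20 ≤ 24, user value 7 + 14 = 21.
No other feasible combination does better.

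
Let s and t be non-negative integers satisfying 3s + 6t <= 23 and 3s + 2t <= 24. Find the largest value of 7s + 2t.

49

Relaxing integrality, the LP optimum is 53.67 at (s,t) = (7.67, 0), which is not an integer point.
(s,t)=(7,0) is feasible, giving 49.
(s,t)=(6,0) is feasible, giving 42.
The best lattice point is (7,0), giving 49.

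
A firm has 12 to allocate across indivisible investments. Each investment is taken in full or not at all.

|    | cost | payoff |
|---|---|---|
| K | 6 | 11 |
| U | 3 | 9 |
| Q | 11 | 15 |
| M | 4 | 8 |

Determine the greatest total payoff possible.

20

Allowing fractional choices, the relaxed optimum would be about 26.2, but investments are indivisible.
K + U: cost 6 + 3 = 9 ≤ 12, payoff 11 + 9 = 20.
K + M: cost 6 + 4 = 10 ≤ 12, payoff 11 + 8 = 19.
U + M: cost 3 + 4 = 7 ≤ 12, payoff 9 + 8 = 17.
Best is K and U with total payoff 20.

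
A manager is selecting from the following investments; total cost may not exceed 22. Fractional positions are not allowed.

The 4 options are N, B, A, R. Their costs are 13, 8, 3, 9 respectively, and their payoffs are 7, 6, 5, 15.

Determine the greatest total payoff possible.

Treat it as a binary knapsack problem.
Allowing fractional choices, the relaxed optimum would be about 27.1, but investments are indivisible.
N + R: cost 13 + 9 = 22 ≤ 22, payoff 7 + 15 = 22.
B + R: cost 8 + 9 = 17 ≤ 22, payoff 6 + 15 = 21.
B + A + R: cost 8 + 3 + 9 = 20 ≤ 22, payoff 6 + 5 + 15 = 26.
Best is B, A, and R with total payoff 26.

26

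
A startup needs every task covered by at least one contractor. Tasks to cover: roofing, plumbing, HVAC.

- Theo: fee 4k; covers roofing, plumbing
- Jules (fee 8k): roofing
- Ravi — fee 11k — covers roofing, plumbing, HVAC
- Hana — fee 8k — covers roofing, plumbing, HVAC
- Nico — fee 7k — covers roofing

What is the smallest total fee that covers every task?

This is an integer covering problem.
The greedy cost-per-new-task heuristic would pick Theo and Hana for 12, but a cheaper cover exists.
Hana alone covers roofing, plumbing, HVAC — every task.
Total fee: 8.
No cover costs less than 8.

8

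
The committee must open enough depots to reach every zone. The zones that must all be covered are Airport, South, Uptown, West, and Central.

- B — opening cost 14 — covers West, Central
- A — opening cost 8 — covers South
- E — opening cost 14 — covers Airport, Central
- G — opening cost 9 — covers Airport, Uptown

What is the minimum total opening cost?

Choose B, A, and G: together they cover Airport, South, Uptown, West, Central — every zone.
Total opening cost: 14 + 8 + 9 = 31.
No cover costs less than 31.

31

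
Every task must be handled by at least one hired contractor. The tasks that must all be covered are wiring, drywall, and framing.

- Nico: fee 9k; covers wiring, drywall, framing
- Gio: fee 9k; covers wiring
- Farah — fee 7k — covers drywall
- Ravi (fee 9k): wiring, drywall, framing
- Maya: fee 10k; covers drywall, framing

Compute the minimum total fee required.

This is a weighted set-cover instance.
Nico alone covers wiring, drywall, framing — every task.
Total fee: 9.

9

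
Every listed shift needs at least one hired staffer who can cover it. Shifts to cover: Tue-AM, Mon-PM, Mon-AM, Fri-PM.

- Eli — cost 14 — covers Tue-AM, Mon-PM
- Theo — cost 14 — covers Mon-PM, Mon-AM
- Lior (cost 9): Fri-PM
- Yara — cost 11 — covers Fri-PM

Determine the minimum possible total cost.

37

Choose Eli, Theo, and Lior: together they cover Tue-AM, Mon-PM, Mon-AM, Fri-PM — every shift.
Total cost: 14 + 14 + 9 = 37.
No cover costs less than 37.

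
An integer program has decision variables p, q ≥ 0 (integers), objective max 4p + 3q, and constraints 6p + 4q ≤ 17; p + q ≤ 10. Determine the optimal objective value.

The continuous relaxation peaks at (0, 4.25) with value 12.75; rounding to a feasible lattice point costs some objective.
(p,q)=(0,4) is feasible, giving 12.
(p,q)=(0,3) is feasible, giving 9.
The best lattice point is (0,4), giving 12.

12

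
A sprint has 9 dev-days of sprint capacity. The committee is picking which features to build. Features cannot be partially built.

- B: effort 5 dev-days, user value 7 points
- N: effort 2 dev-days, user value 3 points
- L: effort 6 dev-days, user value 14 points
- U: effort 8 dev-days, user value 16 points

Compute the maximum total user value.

Treat it as a binary knapsack problem.
L: effort 6 ≤ 9, user value 14.
U: effort 8 ≤ 9, user value 16.
N + L: effort 2 + 6 = 8 ≤ 9, user value 3 + 14 = 17.
Best is N and L with total user value 17.

17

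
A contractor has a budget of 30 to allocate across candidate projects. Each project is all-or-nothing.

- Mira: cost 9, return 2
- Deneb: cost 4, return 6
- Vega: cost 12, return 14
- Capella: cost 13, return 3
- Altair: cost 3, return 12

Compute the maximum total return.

Mira + Deneb + Vega + Altair: cost 9 + 4 + 12 + 3 = 28 ≤ 30, return 2 + 6 + 14 + 12 = 34.
Deneb + Vega + Altair: cost 4 + 12 + 3 = 19 ≤ 30, return 6 + 14 + 12 = 32.
Vega + Capella + Altair: cost 12 + 13 + 3 = 28 ≤ 30, return 14 + 3 + 12 = 29.
Best is Mira, Deneb, Vega, and Altair with total return 34.

34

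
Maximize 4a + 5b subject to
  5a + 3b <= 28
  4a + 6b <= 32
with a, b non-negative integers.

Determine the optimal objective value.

(a,b)=(2,4) is feasible, giving 28.
(a,b)=(3,3) is feasible, giving 27.
No feasible integer point exceeds 28.

28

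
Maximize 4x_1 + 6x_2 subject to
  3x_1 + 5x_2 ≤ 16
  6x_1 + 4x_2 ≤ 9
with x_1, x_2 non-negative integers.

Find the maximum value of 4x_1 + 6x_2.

Relaxing integrality, the LP optimum is 13.50 at (x_1,x_2) = (0, 2.25), which is not an integer point.
(x_1,x_2)=(0,2): 3·0+5·2=10≤16, 6·0+4·2=8≤9, objective 12.
(x_1,x_2)=(0,1): 3·0+5·1=5≤16, 6·0+4·1=4≤9, objective 6.
No feasible integer point exceeds 12.

12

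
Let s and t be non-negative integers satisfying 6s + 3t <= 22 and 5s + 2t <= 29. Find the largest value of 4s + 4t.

(s,t)=(0,7): 6·0+3·7=21≤22, 5·0+2·7=14≤29, objective 28.
(s,t)=(0,6): 6·0+3·6=18≤22, 5·0+2·6=12≤29, objective 24.
The best lattice point is (0,7), giving 28.

28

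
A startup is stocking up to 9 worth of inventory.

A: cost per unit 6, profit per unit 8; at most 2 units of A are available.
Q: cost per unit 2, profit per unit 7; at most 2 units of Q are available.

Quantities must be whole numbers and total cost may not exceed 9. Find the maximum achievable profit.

15

This is a bounded integer knapsack.
Q has the best ratio (7/2); taking only Q gives at most 2×7 = 14 (stopped by the supply cap of 2).
Mixing does better — 1×A and 1×Q: cost 8 ≤ 9, profit 1·8 + 1·7 = 15.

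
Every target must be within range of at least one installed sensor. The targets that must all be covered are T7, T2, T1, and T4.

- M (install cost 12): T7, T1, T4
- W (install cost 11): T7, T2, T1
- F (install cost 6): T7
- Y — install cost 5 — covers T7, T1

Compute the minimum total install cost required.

23

The greedy cost-per-new-target heuristic would pick Y, W, and M for 28, but a cheaper cover exists.
Choose M and W: together they cover T7, T2, T1, T4 — every target.
Total install cost: 12 + 11 = 23.
No cover costs less than 23.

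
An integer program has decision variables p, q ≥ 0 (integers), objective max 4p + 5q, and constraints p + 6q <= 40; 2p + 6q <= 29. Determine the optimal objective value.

The continuous relaxation peaks at (14.5, 0) with value 58.00; rounding to a feasible lattice point costs some objective.
(p,q)=(14,0): 1·14+6·0=14≤40, 2·14+6·0=28≤29, objective 56.
(p,q)=(13,0): 1·13+6·0=13≤40, 2·13+6·0=26≤29, objective 52.
The best lattice point is (14,0), giving 56.

56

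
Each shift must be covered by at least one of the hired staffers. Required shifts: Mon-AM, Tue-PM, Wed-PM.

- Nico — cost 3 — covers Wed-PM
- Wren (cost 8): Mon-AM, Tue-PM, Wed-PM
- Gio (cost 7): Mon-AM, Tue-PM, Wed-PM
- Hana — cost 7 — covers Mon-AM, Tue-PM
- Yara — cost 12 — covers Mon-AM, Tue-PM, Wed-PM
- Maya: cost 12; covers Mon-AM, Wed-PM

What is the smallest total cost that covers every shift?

7

Gio alone covers Mon-AM, Tue-PM, Wed-PM — every shift.
Total cost: 7.
No cover costs less than 7.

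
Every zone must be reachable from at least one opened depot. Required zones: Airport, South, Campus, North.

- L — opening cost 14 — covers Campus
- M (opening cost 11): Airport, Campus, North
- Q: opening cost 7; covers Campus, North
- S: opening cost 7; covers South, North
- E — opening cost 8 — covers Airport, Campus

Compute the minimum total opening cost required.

15

The greedy cost-per-new-zone heuristic would pick Q, S, and E for 22, but a cheaper cover exists.
Choose S and E: together they cover Airport, South, Campus, North — every zone.
Total opening cost: 7 + 8 = 15.
No cover costs less than 15.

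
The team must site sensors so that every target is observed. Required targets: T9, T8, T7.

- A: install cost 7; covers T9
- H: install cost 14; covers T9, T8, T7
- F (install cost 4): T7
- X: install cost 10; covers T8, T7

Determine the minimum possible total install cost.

14

This is a weighted set-cover instance.
The greedy cost-per-new-target heuristic would pick F, A, and X for 21, but a cheaper cover exists.
H alone covers T9, T8, T7 — every target.
Total install cost: 14.
No cover costs less than 14.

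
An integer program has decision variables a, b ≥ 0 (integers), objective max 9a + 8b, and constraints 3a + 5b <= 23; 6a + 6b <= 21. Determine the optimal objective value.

27

Relaxing integrality, the LP optimum is 31.50 at (a,b) = (3.5, 0), which is not an integer point.
(a,b)=(3,0): 3·3+5·0=9≤23, 6·3+6·0=18≤21, objective 27.
(a,b)=(2,1): 3·2+5·1=11≤23, 6·2+6·1=18≤21, objective 26.
The best lattice point is (3,0), giving 27.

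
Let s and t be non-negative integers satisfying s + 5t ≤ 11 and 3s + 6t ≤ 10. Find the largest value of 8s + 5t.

24

(s,t)=(3,0) is feasible, giving 24.
(s,t)=(2,0) is feasible, giving 16.
No feasible integer point exceeds 24.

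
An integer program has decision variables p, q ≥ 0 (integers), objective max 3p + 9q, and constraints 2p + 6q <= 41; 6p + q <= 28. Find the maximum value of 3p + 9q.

60

(p,q)=(2,6): 2·2+6·6=40≤41, 6·2+1·6=18≤28, objective 60.
(p,q)=(1,6): 2·1+6·6=38≤41, 6·1+1·6=12≤28, objective 57.
(p,q)=(0,6): 2·0+6·6=36≤41, 6·0+1·6=6≤28, objective 54.
No feasible integer point exceeds 60.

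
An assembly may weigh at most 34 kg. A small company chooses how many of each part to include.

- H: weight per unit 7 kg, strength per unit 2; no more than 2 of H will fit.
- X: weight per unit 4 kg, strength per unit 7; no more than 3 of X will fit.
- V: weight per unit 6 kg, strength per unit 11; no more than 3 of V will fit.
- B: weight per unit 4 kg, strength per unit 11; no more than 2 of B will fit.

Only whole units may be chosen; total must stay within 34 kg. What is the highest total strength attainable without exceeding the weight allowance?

69

B has the best ratio (11/4); taking only B gives at most 2×11 = 22 (stopped by the supply cap of 2).
Mixing does better — 2×X, 3×V, and 2×B: weight 34 ≤ 34, strength 2·7 + 3·11 + 2·11 = 69.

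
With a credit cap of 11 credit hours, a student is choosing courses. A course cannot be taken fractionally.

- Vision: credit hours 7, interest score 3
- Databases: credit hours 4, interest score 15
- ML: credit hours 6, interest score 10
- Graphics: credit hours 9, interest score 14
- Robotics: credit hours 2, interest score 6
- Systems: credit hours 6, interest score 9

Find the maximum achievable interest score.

25

Databases + Systems: credit hours 4 + 6 = 10 ≤ 11, interest score 15 + 9 = 24.
Databases + ML: credit hours 4 + 6 = 10 ≤ 11, interest score 15 + 10 = 25.
Best is Databases and ML with total interest score 25.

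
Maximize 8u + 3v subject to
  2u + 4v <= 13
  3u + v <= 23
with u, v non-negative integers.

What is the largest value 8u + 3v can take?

Relaxing integrality, the LP optimum is 52.00 at (u,v) = (6.5, 0), which is not an integer point.
(u,v)=(6,0): 2·6+4·0=12≤13, 3·6+1·0=18≤23, objective 48.
(u,v)=(5,0): 2·5+4·0=10≤13, 3·5+1·0=15≤23, objective 40.
Maximum is 48 at (u,v)=(6,0).

48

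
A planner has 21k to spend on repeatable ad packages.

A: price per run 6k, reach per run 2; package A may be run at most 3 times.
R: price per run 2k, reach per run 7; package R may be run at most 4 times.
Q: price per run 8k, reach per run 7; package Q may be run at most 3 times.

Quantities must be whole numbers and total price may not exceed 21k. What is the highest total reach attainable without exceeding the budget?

35

Take 4×R and 1×Q: price 16 ≤ 21, reach 4·7 + 1·7 = 35.
R has the best ratio (7/2) and is taken to its limit of 4; remaining capacity is filled optimally with the others.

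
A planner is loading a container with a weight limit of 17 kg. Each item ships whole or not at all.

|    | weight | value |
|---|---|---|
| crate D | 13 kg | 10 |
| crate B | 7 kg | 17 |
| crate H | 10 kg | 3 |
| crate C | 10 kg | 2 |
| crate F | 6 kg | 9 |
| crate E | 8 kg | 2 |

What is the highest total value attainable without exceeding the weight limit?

26

Allowing fractional choices, the relaxed optimum would be about 29.1, but items are indivisible.
crate B + crate F: weight 7 + 6 = 13 ≤ 17, value 17 + 9 = 26.
crate B + crate H: weight 7 + 10 = 17 ≤ 17, value 17 + 3 = 20.
crate B + crate E: weight 7 + 8 = 15 ≤ 17, value 17 + 2 = 19.
Best is crate B and crate F with total value 26.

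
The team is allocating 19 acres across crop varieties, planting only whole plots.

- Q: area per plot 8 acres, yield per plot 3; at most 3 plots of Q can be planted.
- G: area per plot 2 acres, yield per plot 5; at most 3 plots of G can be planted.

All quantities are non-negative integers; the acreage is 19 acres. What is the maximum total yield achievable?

This is a bounded integer knapsack.
G has the best ratio (5/2); taking only G gives at most 3×5 = 15 (stopped by the supply cap of 3).
Mixing does better — 1×Q and 3×G: area 14 ≤ 19, yield 1·3 + 3·5 = 18.

18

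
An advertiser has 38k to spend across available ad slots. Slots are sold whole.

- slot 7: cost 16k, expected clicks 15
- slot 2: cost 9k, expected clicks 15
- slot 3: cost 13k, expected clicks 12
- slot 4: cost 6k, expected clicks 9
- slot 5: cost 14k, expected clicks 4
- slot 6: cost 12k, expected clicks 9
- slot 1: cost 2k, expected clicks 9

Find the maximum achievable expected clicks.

48

Treat it as a binary knapsack problem.
Allowing fractional choices, the relaxed optimum would be about 52.6, but ad slots are indivisible.
slot 7 + slot 2 + slot 4 + slot 1: cost 16 + 9 + 6 + 2 = 33 ≤ 38, expected clicks 15 + 15 + 9 + 9 = 48.
slot 2 + slot 3 + slot 4 + slot 1: cost 9 + 13 + 6 + 2 = 30 ≤ 38, expected clicks 15 + 12 + 9 + 9 = 45.
Best is slot 7, slot 2, slot 4, and slot 1 with total expected clicks 48.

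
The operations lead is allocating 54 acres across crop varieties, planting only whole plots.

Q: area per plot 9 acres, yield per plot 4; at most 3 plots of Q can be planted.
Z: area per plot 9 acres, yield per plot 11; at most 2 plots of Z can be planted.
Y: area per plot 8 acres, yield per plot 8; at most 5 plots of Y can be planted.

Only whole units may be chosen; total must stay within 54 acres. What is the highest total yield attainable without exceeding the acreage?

54

Z has the best ratio (11/9); taking only Z gives at most 2×11 = 22 (stopped by the supply cap of 2).
Mixing does better — 2×Z and 4×Y: area 50 ≤ 54, yield 2·11 + 4·8 = 54.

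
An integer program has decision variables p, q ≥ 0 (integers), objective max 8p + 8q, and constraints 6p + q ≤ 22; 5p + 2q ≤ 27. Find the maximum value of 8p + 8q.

(p,q)=(0,13): 6·0+1·13=13≤22, 5·0+2·13=26≤27, objective 104.
(p,q)=(0,12): 6·0+1·12=12≤22, 5·0+2·12=24≤27, objective 96.
The best lattice point is (0,13), giving 104.

104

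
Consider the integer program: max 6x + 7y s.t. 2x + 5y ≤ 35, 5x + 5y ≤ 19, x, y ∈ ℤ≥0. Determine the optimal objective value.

21

The continuous relaxation peaks at (0, 3.8) with value 26.60; rounding to a feasible lattice point costs some objective.
(x,y)=(0,3): 2·0+5·3=15≤35, 5·0+5·3=15≤19, objective 21.
(x,y)=(1,2): 2·1+5·2=12≤35, 5·1+5·2=15≤19, objective 20.
(x,y)=(0,2): 2·0+5·2=10≤35, 5·0+5·2=10≤19, objective 14.
The best lattice point is (0,3), giving 21.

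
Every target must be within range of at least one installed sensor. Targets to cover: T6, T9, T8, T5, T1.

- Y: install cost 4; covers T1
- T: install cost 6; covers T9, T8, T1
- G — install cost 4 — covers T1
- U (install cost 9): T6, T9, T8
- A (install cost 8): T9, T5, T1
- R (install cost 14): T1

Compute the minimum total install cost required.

17

The greedy cost-per-new-target heuristic would pick T, A, and U for 23, but a cheaper cover exists.
Choose U and A: together they cover T6, T9, T8, T5, T1 — every target.
Total install cost: 9 + 8 = 17.
No cover costs less than 17.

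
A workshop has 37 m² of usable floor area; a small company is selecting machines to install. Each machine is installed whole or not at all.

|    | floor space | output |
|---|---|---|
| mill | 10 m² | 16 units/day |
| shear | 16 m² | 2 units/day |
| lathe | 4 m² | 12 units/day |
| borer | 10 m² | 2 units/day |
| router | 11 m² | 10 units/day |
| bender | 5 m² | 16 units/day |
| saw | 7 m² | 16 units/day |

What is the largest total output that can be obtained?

mill + lathe + borer + bender + saw: floor space 10 + 4 + 10 + 5 + 7 = 36 ≤ 37, output 16 + 12 + 2 + 16 + 16 = 62.
mill + lathe + router + bender + saw: floor space 10 + 4 + 11 + 5 + 7 = 37 ≤ 37, output 16 + 12 + 10 + 16 + 16 = 70.
mill + lathe + bender + saw: floor space 10 + 4 + 5 + 7 = 26 ≤ 37, output 16 + 12 + 16 + 16 = 60.
Best is mill, lathe, router, bender, and saw with total output 70.

70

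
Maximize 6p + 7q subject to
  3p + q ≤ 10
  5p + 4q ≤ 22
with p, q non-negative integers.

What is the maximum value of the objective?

(p,q)=(0,5): 3·0+1·5=5≤10, 5·0+4·5=20≤22, objective 35.
(p,q)=(1,4): 3·1+1·4=7≤10, 5·1+4·4=21≤22, objective 34.
(p,q)=(0,4): 3·0+1·4=4≤10, 5·0+4·4=16≤22, objective 28.
The best lattice point is (0,5), giving 35.

35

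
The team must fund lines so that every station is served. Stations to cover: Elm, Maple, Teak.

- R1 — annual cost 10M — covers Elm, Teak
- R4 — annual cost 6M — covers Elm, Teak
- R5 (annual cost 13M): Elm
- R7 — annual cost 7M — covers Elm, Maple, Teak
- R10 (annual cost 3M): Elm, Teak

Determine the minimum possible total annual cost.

The greedy cost-per-new-station heuristic would pick R10 and R7 for 10, but a cheaper cover exists.
R7 alone covers Elm, Maple, Teak — every station.
Total annual cost: 7.
No cover costs less than 7.

7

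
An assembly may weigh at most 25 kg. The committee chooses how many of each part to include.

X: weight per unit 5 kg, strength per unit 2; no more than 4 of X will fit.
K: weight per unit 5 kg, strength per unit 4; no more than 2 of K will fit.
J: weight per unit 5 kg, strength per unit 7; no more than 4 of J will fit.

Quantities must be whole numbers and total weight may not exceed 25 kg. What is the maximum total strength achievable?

32

J has the best ratio (7/5); taking only J gives at most 4×7 = 28 (stopped by the supply cap of 4).
Mixing does better — 1×K and 4×J: weight 25 ≤ 25, strength 1·4 + 4·7 = 32.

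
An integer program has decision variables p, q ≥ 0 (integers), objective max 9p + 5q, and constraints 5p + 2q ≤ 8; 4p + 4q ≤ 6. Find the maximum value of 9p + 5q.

Relaxing integrality, the LP optimum is 13.50 at (p,q) = (1.5, 0), which is not an integer point.
(p,q)=(1,0): 5·1+2·0=5≤8, 4·1+4·0=4≤6, objective 9.
(p,q)=(0,1): 5·0+2·1=2≤8, 4·0+4·1=4≤6, objective 5.
(p,q)=(0,0): 5·0+2·0=0≤8, 4·0+4·0=0≤6, objective 0.
The best lattice point is (1,0), giving 9.

9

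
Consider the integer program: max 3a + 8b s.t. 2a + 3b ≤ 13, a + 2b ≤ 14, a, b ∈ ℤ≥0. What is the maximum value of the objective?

32

Relaxing integrality, the LP optimum is 34.67 at (a,b) = (0, 4.33), which is not an integer point.
(a,b)=(0,4): 2·0+3·4=12≤13, 1·0+2·4=8≤14, objective 32.
(a,b)=(1,3): 2·1+3·3=11≤13, 1·1+2·3=7≤14, objective 27.
(a,b)=(0,3): 2·0+3·3=9≤13, 1·0+2·3=6≤14, objective 24.
Maximum is 32 at (a,b)=(0,4).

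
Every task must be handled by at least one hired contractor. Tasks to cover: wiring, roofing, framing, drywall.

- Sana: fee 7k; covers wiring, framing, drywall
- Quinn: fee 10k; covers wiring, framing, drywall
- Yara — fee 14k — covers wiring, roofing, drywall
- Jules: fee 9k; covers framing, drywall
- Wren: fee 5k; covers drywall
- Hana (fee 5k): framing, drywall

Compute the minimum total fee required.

19

The greedy cost-per-new-task heuristic would pick Sana and Yara for 21, but a cheaper cover exists.
Choose Yara and Hana: together they cover wiring, roofing, framing, drywall — every task.
Total fee: 14 + 5 = 19.
No cover costs less than 19.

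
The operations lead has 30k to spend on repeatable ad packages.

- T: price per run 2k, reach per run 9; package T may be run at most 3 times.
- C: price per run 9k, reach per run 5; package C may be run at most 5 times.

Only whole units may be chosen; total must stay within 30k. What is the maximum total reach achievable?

37

This is a bounded integer knapsack.
T has the best ratio (9/2); taking only T gives at most 3×9 = 27 (stopped by the supply cap of 3).
Mixing does better — 3×T and 2×C: price 24 ≤ 30, reach 3·9 + 2·5 = 37.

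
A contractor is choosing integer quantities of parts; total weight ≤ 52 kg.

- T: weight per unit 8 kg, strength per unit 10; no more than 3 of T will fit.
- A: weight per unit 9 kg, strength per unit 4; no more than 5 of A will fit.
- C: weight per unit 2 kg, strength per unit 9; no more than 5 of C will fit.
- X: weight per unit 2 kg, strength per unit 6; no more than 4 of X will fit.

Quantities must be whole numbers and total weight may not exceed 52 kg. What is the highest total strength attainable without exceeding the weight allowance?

103

3×T, 1×A, 5×C, and 4×X: weight 51 ≤ 52, strength 3·10 + 1·4 + 5·9 + 4·6 = 103.
3×T, 5×C, and 4×X: weight 42 ≤ 52, strength 3·10 + 5·9 + 4·6 = 99.
Best is 103.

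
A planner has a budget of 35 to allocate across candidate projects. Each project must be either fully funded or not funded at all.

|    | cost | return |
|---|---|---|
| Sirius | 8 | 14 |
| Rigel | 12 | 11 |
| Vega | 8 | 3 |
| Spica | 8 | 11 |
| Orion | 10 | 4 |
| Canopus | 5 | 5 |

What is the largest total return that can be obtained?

41

Allowing fractional choices, the relaxed optimum would be about 41.8, but projects are indivisible.
Sirius + Rigel + Spica + Canopus: cost 8 + 12 + 8 + 5 = 33 ≤ 35, return 14 + 11 + 11 + 5 = 41.
Sirius + Spica + Orion + Canopus: cost 8 + 8 + 10 + 5 = 31 ≤ 35, return 14 + 11 + 4 + 5 = 34.
Sirius + Rigel + Spica: cost 8 + 12 + 8 = 28 ≤ 35, return 14 + 11 + 11 = 36.
Best is Sirius, Rigel, Spica, and Canopus with total return 41.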